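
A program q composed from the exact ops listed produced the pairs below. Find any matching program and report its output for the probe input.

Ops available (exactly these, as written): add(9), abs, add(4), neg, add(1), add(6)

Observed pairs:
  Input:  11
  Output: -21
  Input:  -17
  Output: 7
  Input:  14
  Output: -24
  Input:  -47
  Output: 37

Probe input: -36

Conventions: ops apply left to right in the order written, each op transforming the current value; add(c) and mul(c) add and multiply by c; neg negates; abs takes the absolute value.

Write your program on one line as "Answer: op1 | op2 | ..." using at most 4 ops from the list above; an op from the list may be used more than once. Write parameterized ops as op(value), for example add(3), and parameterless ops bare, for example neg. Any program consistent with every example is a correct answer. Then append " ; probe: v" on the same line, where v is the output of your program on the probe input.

add(6) | add(4) | neg ; probe: 26

Check, running the answer program on each example:
  11 -> 17 -> 21 -> -21
  -17 -> -11 -> -7 -> 7
  14 -> 20 -> 24 -> -24
  -47 -> -41 -> -37 -> 37
  probe: -36 -> -30 -> -26 -> 26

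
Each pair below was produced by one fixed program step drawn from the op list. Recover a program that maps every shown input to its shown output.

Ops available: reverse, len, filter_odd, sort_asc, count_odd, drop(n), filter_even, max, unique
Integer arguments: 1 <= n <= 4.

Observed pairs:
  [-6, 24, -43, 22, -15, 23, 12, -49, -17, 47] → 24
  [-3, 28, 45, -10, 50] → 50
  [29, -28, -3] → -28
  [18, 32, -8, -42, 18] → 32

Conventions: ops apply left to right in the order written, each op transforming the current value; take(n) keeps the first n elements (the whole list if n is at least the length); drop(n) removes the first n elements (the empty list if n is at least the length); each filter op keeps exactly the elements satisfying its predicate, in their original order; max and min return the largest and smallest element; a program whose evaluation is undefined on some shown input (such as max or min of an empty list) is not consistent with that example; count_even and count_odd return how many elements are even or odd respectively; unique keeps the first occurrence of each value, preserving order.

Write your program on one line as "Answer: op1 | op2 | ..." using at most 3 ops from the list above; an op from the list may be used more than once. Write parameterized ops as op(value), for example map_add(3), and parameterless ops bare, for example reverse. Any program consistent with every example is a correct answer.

filter_even | max

Check, running the answer program on each example:
  [-6, 24, -43, 22, -15, 23, 12, -49, -17, 47] -> [-6, 24, 22, 12] -> 24
  [-3, 28, 45, -10, 50] -> [28, -10, 50] -> 50
  [29, -28, -3] -> [-28] -> -28
  [18, 32, -8, -42, 18] -> [18, 32, -8, -42, 18] -> 32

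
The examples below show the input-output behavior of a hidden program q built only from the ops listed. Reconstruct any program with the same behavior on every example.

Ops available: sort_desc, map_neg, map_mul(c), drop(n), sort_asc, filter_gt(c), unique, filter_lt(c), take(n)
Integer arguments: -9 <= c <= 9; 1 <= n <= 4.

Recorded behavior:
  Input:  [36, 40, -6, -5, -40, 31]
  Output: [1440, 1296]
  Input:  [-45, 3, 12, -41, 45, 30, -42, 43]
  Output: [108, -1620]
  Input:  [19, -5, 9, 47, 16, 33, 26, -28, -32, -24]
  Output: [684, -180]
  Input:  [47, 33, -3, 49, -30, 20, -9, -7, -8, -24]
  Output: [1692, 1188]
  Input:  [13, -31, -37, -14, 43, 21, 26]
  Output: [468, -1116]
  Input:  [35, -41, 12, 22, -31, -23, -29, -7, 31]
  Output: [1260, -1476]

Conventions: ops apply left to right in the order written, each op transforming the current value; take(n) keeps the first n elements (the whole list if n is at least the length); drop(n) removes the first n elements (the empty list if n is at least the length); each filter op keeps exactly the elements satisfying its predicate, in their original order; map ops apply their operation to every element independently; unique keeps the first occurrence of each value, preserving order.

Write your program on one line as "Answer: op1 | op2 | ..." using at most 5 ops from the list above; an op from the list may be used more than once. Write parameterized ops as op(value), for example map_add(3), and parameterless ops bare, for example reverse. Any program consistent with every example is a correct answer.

map_mul(-6) | take(2) | map_neg | sort_desc | map_mul(6)

Check, running the answer program on each example:
  [36, 40, -6, -5, -40, 31] -> [-216, -240, 36, 30, 240, -186] -> [-216, -240] -> [216, 240] -> [240, 216] -> [1440, 1296]
  [-45, 3, 12, -41, 45, 30, -42, 43] -> [270, -18, -72, 246, -270, -180, 252, -258] -> [270, -18] -> [-270, 18] -> [18, -270] -> [108, -1620]
  [19, -5, 9, 47, 16, 33, 26, -28, -32, -24] -> [-114, 30, -54, -282, -96, -198, -156, 168, 192, 144] -> [-114, 30] -> [114, -30] -> [114, -30] -> [684, -180]
  [47, 33, -3, 49, -30, 20, -9, -7, -8, -24] -> [-282, -198, 18, -294, 180, -120, 54, 42, 48, 144] -> [-282, -198] -> [282, 198] -> [282, 198] -> [1692, 1188]
  [13, -31, -37, -14, 43, 21, 26] -> [-78, 186, 222, 84, -258, -126, -156] -> [-78, 186] -> [78, -186] -> [78, -186] -> [468, -1116]
  [35, -41, 12, 22, -31, -23, -29, -7, 31] -> [-210, 246, -72, -132, 186, 138, 174, 42, -186] -> [-210, 246] -> [210, -246] -> [210, -246] -> [1260, -1476]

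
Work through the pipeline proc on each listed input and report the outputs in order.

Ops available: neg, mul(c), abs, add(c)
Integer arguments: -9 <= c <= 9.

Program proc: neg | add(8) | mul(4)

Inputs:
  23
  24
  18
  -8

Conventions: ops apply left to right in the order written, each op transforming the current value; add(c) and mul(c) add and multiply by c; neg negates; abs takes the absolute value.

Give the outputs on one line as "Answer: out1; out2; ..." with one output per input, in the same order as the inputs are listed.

Execution, op by op:
  23 -> -23 -> -15 -> -60
  24 -> -24 -> -16 -> -64
  18 -> -18 -> -10 -> -40
  -8 -> 8 -> 16 -> 64

-60; -64; -40; 64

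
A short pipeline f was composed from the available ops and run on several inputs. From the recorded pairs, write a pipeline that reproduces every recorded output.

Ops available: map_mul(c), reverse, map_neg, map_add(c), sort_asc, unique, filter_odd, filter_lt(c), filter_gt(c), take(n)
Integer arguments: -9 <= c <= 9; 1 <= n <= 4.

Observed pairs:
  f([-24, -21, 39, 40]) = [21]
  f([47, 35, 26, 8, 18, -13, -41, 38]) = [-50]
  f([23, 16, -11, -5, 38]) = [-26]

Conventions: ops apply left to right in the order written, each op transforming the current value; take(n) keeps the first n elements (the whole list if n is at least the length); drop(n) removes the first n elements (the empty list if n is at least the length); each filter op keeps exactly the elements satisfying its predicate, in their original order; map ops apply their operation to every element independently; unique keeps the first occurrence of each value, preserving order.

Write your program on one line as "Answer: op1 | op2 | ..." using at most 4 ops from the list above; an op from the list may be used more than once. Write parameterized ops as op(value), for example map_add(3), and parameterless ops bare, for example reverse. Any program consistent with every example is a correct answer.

map_neg | map_add(-3) | take(1)

Check, running the answer program on each example:
  [-24, -21, 39, 40] -> [24, 21, -39, -40] -> [21, 18, -42, -43] -> [21]
  [47, 35, 26, 8, 18, -13, -41, 38] -> [-47, -35, -26, -8, -18, 13, 41, -38] -> [-50, -38, -29, -11, -21, 10, 38, -41] -> [-50]
  [23, 16, -11, -5, 38] -> [-23, -16, 11, 5, -38] -> [-26, -19, 8, 2, -41] -> [-26]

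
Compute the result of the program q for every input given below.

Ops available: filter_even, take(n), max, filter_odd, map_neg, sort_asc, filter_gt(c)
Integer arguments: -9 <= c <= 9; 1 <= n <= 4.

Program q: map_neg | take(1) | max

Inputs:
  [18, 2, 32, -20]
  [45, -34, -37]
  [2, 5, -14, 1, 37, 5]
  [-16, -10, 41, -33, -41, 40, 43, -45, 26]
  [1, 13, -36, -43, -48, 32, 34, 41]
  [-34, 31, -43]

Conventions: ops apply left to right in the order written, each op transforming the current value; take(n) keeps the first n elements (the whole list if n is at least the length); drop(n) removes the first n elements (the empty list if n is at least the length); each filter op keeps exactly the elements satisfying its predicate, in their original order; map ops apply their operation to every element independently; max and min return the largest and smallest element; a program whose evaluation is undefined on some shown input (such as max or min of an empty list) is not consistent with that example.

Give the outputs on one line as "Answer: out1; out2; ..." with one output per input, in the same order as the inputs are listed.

Execution, op by op:
  [18, 2, 32, -20] -> [-18, -2, -32, 20] -> [-18] -> -18
  [45, -34, -37] -> [-45, 34, 37] -> [-45] -> -45
  [2, 5, -14, 1, 37, 5] -> [-2, -5, 14, -1, -37, -5] -> [-2] -> -2
  [-16, -10, 41, -33, -41, 40, 43, -45, 26] -> [16, 10, -41, 33, 41, -40, -43, 45, -26] -> [16] -> 16
  [1, 13, -36, -43, -48, 32, 34, 41] -> [-1, -13, 36, 43, 48, -32, -34, -41] -> [-1] -> -1
  [-34, 31, -43] -> [34, -31, 43] -> [34] -> 34

-18; -45; -2; 16; -1; 34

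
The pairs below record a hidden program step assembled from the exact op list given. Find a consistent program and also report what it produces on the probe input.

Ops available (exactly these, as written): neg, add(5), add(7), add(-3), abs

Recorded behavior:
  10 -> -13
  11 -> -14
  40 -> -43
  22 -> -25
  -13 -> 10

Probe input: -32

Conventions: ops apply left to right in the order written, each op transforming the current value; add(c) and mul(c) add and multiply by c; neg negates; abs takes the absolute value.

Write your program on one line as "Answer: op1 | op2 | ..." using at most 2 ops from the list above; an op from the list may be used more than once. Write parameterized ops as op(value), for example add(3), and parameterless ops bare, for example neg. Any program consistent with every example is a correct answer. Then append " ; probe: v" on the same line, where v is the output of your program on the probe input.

neg | add(-3) ; probe: 29

Check, running the answer program on each example:
  10 -> -10 -> -13
  11 -> -11 -> -14
  40 -> -40 -> -43
  22 -> -22 -> -25
  -13 -> 13 -> 10
  probe: -32 -> 32 -> 29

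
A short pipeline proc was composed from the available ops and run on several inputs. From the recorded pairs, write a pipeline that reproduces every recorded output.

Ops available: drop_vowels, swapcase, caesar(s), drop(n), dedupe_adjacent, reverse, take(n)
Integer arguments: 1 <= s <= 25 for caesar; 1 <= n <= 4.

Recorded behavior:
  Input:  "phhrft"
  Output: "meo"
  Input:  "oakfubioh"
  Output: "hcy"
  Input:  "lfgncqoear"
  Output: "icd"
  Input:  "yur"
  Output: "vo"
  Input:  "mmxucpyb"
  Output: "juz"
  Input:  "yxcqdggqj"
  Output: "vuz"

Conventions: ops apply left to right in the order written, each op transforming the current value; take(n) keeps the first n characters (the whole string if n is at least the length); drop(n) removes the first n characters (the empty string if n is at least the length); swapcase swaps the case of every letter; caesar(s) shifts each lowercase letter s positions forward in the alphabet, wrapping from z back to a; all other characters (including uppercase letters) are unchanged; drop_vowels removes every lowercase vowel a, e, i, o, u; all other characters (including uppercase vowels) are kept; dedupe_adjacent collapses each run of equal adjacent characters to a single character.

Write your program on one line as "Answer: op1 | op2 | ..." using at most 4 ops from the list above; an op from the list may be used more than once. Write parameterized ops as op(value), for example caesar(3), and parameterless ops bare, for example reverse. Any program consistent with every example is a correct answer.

drop_vowels | caesar(23) | dedupe_adjacent | take(3)

Check, running the answer program on each example:
  "phhrft" -> "phhrft" -> "meeocq" -> "meocq" -> "meo"
  "oakfubioh" -> "kfbh" -> "hcye" -> "hcye" -> "hcy"
  "lfgncqoear" -> "lfgncqr" -> "icdkzno" -> "icdkzno" -> "icd"
  "yur" -> "yr" -> "vo" -> "vo" -> "vo"
  "mmxucpyb" -> "mmxcpyb" -> "jjuzmvy" -> "juzmvy" -> "juz"
  "yxcqdggqj" -> "yxcqdggqj" -> "vuznaddng" -> "vuznadng" -> "vuz"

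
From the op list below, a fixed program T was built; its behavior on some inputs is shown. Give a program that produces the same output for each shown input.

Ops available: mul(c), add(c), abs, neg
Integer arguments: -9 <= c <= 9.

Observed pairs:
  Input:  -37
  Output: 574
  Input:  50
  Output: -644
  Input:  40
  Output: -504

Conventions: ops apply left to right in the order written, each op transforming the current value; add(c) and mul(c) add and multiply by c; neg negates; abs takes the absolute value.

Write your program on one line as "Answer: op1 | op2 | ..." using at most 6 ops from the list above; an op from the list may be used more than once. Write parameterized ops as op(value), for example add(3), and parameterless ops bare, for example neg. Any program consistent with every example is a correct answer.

neg | mul(-2) | add(-3) | add(-5) | mul(-7)

Check, running the answer program on each example:
  -37 -> 37 -> -74 -> -77 -> -82 -> 574
  50 -> -50 -> 100 -> 97 -> 92 -> -644
  40 -> -40 -> 80 -> 77 -> 72 -> -504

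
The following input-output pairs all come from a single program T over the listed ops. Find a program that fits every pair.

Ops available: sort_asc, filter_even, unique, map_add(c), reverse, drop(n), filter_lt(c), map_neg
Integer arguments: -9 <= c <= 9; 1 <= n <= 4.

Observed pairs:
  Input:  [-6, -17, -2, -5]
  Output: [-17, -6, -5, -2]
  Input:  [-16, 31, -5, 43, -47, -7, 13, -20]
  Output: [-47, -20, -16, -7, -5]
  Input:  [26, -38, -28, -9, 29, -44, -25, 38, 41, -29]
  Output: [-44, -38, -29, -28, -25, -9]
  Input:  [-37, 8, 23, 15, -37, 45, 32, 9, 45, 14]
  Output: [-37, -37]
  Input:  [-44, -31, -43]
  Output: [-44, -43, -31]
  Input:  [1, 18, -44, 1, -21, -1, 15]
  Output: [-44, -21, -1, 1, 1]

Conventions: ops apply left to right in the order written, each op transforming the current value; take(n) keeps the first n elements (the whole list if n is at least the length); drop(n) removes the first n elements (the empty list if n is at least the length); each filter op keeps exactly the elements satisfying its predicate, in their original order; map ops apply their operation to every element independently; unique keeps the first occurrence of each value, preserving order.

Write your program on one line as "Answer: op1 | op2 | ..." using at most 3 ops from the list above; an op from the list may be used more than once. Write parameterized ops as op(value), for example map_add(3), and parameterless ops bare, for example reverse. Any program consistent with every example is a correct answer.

reverse | sort_asc | filter_lt(5)

Check, running the answer program on each example:
  [-6, -17, -2, -5] -> [-5, -2, -17, -6] -> [-17, -6, -5, -2] -> [-17, -6, -5, -2]
  [-16, 31, -5, 43, -47, -7, 13, -20] -> [-20, 13, -7, -47, 43, -5, 31, -16] -> [-47, -20, -16, -7, -5, 13, 31, 43] -> [-47, -20, -16, -7, -5]
  [26, -38, -28, -9, 29, -44, -25, 38, 41, -29] -> [-29, 41, 38, -25, -44, 29, -9, -28, -38, 26] -> [-44, -38, -29, -28, -25, -9, 26, 29, 38, 41] -> [-44, -38, -29, -28, -25, -9]
  [-37, 8, 23, 15, -37, 45, 32, 9, 45, 14] -> [14, 45, 9, 32, 45, -37, 15, 23, 8, -37] -> [-37, -37, 8, 9, 14, 15, 23, 32, 45, 45] -> [-37, -37]
  [-44, -31, -43] -> [-43, -31, -44] -> [-44, -43, -31] -> [-44, -43, -31]
  [1, 18, -44, 1, -21, -1, 15] -> [15, -1, -21, 1, -44, 18, 1] -> [-44, -21, -1, 1, 1, 15, 18] -> [-44, -21, -1, 1, 1]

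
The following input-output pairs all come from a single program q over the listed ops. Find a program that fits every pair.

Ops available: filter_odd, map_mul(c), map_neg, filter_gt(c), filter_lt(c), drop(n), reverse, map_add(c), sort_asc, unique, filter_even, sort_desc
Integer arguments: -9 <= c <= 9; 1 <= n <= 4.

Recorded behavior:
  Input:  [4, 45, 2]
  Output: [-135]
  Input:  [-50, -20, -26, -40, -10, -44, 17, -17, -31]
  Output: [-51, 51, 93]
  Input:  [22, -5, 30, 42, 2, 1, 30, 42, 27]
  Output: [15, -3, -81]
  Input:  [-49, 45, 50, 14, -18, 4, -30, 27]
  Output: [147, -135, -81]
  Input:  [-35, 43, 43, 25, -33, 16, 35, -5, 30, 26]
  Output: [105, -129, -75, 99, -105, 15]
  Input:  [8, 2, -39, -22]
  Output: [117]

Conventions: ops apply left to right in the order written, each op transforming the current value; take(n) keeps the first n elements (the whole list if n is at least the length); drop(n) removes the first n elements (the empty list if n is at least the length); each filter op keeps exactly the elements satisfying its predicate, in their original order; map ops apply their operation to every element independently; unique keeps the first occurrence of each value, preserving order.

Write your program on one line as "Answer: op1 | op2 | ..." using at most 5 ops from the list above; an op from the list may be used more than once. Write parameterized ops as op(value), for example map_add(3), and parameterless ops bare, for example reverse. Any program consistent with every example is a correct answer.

map_neg | map_mul(3) | filter_odd | unique

Check, running the answer program on each example:
  [4, 45, 2] -> [-4, -45, -2] -> [-12, -135, -6] -> [-135] -> [-135]
  [-50, -20, -26, -40, -10, -44, 17, -17, -31] -> [50, 20, 26, 40, 10, 44, -17, 17, 31] -> [150, 60, 78, 120, 30, 132, -51, 51, 93] -> [-51, 51, 93] -> [-51, 51, 93]
  [22, -5, 30, 42, 2, 1, 30, 42, 27] -> [-22, 5, -30, -42, -2, -1, -30, -42, -27] -> [-66, 15, -90, -126, -6, -3, -90, -126, -81] -> [15, -3, -81] -> [15, -3, -81]
  [-49, 45, 50, 14, -18, 4, -30, 27] -> [49, -45, -50, -14, 18, -4, 30, -27] -> [147, -135, -150, -42, 54, -12, 90, -81] -> [147, -135, -81] -> [147, -135, -81]
  [-35, 43, 43, 25, -33, 16, 35, -5, 30, 26] -> [35, -43, -43, -25, 33, -16, -35, 5, -30, -26] -> [105, -129, -129, -75, 99, -48, -105, 15, -90, -78] -> [105, -129, -129, -75, 99, -105, 15] -> [105, -129, -75, 99, -105, 15]
  [8, 2, -39, -22] -> [-8, -2, 39, 22] -> [-24, -6, 117, 66] -> [117] -> [117]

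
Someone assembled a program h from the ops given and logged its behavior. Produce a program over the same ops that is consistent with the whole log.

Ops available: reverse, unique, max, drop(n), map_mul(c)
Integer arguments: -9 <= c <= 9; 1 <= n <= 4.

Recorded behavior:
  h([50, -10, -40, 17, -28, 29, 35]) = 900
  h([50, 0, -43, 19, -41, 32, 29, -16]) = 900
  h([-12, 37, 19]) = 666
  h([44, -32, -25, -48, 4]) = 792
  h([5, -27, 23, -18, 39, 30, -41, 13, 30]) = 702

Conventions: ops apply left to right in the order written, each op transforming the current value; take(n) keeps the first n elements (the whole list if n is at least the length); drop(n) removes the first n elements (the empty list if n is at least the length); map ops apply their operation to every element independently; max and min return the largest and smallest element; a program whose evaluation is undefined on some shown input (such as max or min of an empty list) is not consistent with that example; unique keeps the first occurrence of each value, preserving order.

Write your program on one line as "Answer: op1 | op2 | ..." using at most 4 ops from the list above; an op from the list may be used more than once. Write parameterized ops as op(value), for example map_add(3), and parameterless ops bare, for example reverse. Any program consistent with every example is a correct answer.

reverse | map_mul(-2) | map_mul(-9) | max

Check, running the answer program on each example:
  [50, -10, -40, 17, -28, 29, 35] -> [35, 29, -28, 17, -40, -10, 50] -> [-70, -58, 56, -34, 80, 20, -100] -> [630, 522, -504, 306, -720, -180, 900] -> 900
  [50, 0, -43, 19, -41, 32, 29, -16] -> [-16, 29, 32, -41, 19, -43, 0, 50] -> [32, -58, -64, 82, -38, 86, 0, -100] -> [-288, 522, 576, -738, 342, -774, 0, 900] -> 900
  [-12, 37, 19] -> [19, 37, -12] -> [-38, -74, 24] -> [342, 666, -216] -> 666
  [44, -32, -25, -48, 4] -> [4, -48, -25, -32, 44] -> [-8, 96, 50, 64, -88] -> [72, -864, -450, -576, 792] -> 792
  [5, -27, 23, -18, 39, 30, -41, 13, 30] -> [30, 13, -41, 30, 39, -18, 23, -27, 5] -> [-60, -26, 82, -60, -78, 36, -46, 54, -10] -> [540, 234, -738, 540, 702, -324, 414, -486, 90] -> 702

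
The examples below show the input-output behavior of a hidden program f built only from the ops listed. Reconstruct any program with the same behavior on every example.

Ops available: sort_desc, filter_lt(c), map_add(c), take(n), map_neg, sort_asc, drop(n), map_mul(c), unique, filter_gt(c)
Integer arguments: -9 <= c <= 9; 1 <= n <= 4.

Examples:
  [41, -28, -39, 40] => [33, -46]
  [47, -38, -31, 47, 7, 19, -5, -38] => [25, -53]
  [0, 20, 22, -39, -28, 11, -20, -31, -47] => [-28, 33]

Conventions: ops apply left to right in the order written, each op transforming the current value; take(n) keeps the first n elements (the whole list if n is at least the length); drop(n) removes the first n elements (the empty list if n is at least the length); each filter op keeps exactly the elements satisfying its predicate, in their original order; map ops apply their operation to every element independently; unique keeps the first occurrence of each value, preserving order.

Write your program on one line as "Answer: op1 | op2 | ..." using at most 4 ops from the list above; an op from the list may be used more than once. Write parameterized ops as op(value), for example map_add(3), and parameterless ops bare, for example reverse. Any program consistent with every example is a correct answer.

take(4) | drop(2) | map_neg | map_add(-6)

Check, running the answer program on each example:
  [41, -28, -39, 40] -> [41, -28, -39, 40] -> [-39, 40] -> [39, -40] -> [33, -46]
  [47, -38, -31, 47, 7, 19, -5, -38] -> [47, -38, -31, 47] -> [-31, 47] -> [31, -47] -> [25, -53]
  [0, 20, 22, -39, -28, 11, -20, -31, -47] -> [0, 20, 22, -39] -> [22, -39] -> [-22, 39] -> [-28, 33]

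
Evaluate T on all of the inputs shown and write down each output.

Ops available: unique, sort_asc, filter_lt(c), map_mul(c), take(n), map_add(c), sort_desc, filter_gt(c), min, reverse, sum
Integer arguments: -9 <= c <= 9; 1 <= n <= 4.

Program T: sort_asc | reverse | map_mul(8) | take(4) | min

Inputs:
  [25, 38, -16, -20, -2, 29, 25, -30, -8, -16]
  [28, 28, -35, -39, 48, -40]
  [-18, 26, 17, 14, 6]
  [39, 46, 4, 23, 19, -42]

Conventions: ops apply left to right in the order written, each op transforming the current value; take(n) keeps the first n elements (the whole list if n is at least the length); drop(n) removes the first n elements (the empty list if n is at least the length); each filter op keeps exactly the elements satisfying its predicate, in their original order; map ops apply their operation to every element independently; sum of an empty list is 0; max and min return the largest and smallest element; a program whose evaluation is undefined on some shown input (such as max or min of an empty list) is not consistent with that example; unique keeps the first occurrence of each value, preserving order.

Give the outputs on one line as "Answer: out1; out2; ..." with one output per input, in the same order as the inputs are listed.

200; -280; 48; 152

Execution, op by op:
  [25, 38, -16, -20, -2, 29, 25, -30, -8, -16] -> [-30, -20, -16, -16, -8, -2, 25, 25, 29, 38] -> [38, 29, 25, 25, -2, -8, -16, -16, -20, -30] -> [304, 232, 200, 200, -16, -64, -128, -128, -160, -240] -> [304, 232, 200, 200] -> 200
  [28, 28, -35, -39, 48, -40] -> [-40, -39, -35, 28, 28, 48] -> [48, 28, 28, -35, -39, -40] -> [384, 224, 224, -280, -312, -320] -> [384, 224, 224, -280] -> -280
  [-18, 26, 17, 14, 6] -> [-18, 6, 14, 17, 26] -> [26, 17, 14, 6, -18] -> [208, 136, 112, 48, -144] -> [208, 136, 112, 48] -> 48
  [39, 46, 4, 23, 19, -42] -> [-42, 4, 19, 23, 39, 46] -> [46, 39, 23, 19, 4, -42] -> [368, 312, 184, 152, 32, -336] -> [368, 312, 184, 152] -> 152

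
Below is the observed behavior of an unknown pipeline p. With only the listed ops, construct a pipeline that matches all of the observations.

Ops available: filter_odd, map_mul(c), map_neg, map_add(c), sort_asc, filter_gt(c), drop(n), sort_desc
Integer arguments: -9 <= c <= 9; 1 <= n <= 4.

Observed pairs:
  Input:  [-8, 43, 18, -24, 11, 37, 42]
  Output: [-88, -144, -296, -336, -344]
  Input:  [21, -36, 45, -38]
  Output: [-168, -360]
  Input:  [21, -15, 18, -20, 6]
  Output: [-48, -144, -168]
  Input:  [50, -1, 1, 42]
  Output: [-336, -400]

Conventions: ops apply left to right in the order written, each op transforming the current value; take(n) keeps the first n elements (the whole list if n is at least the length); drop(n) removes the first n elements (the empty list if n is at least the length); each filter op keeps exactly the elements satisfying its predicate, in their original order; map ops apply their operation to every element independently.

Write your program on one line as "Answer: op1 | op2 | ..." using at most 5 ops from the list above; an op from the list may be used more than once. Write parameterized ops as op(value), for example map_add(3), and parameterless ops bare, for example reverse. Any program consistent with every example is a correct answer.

map_mul(8) | sort_desc | sort_asc | map_neg | drop(2)

Check, running the answer program on each example:
  [-8, 43, 18, -24, 11, 37, 42] -> [-64, 344, 144, -192, 88, 296, 336] -> [344, 336, 296, 144, 88, -64, -192] -> [-192, -64, 88, 144, 296, 336, 344] -> [192, 64, -88, -144, -296, -336, -344] -> [-88, -144, -296, -336, -344]
  [21, -36, 45, -38] -> [168, -288, 360, -304] -> [360, 168, -288, -304] -> [-304, -288, 168, 360] -> [304, 288, -168, -360] -> [-168, -360]
  [21, -15, 18, -20, 6] -> [168, -120, 144, -160, 48] -> [168, 144, 48, -120, -160] -> [-160, -120, 48, 144, 168] -> [160, 120, -48, -144, -168] -> [-48, -144, -168]
  [50, -1, 1, 42] -> [400, -8, 8, 336] -> [400, 336, 8, -8] -> [-8, 8, 336, 400] -> [8, -8, -336, -400] -> [-336, -400]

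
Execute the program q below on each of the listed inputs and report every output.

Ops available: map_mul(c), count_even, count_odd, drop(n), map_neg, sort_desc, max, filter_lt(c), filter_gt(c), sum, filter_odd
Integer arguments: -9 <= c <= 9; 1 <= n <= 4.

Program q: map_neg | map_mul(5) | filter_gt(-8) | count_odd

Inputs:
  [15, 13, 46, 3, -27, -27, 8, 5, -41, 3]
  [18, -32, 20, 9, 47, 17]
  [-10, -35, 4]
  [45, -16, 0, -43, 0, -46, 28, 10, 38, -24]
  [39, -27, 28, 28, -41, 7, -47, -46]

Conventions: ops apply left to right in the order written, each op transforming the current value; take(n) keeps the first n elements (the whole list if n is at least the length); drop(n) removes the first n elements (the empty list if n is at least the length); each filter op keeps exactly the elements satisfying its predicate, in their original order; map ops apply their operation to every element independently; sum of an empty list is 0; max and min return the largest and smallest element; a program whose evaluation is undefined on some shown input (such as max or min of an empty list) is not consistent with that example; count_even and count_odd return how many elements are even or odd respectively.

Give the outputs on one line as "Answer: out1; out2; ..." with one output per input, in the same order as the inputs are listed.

Execution, op by op:
  [15, 13, 46, 3, -27, -27, 8, 5, -41, 3] -> [-15, -13, -46, -3, 27, 27, -8, -5, 41, -3] -> [-75, -65, -230, -15, 135, 135, -40, -25, 205, -15] -> [135, 135, 205] -> 3
  [18, -32, 20, 9, 47, 17] -> [-18, 32, -20, -9, -47, -17] -> [-90, 160, -100, -45, -235, -85] -> [160] -> 0
  [-10, -35, 4] -> [10, 35, -4] -> [50, 175, -20] -> [50, 175] -> 1
  [45, -16, 0, -43, 0, -46, 28, 10, 38, -24] -> [-45, 16, 0, 43, 0, 46, -28, -10, -38, 24] -> [-225, 80, 0, 215, 0, 230, -140, -50, -190, 120] -> [80, 0, 215, 0, 230, 120] -> 1
  [39, -27, 28, 28, -41, 7, -47, -46] -> [-39, 27, -28, -28, 41, -7, 47, 46] -> [-195, 135, -140, -140, 205, -35, 235, 230] -> [135, 205, 235, 230] -> 3

3; 0; 1; 1; 3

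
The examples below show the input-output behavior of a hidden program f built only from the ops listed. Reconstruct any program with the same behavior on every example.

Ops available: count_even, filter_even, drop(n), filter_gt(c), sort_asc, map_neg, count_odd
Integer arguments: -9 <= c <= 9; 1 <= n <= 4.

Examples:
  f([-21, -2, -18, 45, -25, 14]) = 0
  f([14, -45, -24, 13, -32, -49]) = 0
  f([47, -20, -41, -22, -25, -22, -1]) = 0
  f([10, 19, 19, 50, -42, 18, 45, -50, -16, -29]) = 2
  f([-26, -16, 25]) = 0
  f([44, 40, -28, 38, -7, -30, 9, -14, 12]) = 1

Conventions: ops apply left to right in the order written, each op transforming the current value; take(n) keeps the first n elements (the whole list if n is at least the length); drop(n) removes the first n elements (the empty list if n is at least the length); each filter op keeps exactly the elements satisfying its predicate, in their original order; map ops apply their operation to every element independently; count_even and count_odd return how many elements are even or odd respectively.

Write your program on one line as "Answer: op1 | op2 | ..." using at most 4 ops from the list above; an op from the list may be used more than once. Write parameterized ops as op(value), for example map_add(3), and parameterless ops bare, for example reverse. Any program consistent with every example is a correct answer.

filter_gt(3) | drop(1) | drop(1) | count_odd

Check, running the answer program on each example:
  [-21, -2, -18, 45, -25, 14] -> [45, 14] -> [14] -> [] -> 0
  [14, -45, -24, 13, -32, -49] -> [14, 13] -> [13] -> [] -> 0
  [47, -20, -41, -22, -25, -22, -1] -> [47] -> [] -> [] -> 0
  [10, 19, 19, 50, -42, 18, 45, -50, -16, -29] -> [10, 19, 19, 50, 18, 45] -> [19, 19, 50, 18, 45] -> [19, 50, 18, 45] -> 2
  [-26, -16, 25] -> [25] -> [] -> [] -> 0
  [44, 40, -28, 38, -7, -30, 9, -14, 12] -> [44, 40, 38, 9, 12] -> [40, 38, 9, 12] -> [38, 9, 12] -> 1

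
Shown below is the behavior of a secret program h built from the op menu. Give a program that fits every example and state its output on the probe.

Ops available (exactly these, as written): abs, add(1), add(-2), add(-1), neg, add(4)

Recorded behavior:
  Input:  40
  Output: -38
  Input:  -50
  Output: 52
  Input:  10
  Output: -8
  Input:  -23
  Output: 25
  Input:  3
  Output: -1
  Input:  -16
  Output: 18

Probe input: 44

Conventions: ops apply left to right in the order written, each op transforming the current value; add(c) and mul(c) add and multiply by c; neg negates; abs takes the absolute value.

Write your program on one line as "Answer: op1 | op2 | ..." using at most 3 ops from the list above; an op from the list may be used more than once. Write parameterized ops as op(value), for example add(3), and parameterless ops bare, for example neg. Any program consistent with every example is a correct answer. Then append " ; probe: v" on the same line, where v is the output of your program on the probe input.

add(-2) | neg ; probe: -42

Check, running the answer program on each example:
  40 -> 38 -> -38
  -50 -> -52 -> 52
  10 -> 8 -> -8
  -23 -> -25 -> 25
  3 -> 1 -> -1
  -16 -> -18 -> 18
  probe: 44 -> 42 -> -42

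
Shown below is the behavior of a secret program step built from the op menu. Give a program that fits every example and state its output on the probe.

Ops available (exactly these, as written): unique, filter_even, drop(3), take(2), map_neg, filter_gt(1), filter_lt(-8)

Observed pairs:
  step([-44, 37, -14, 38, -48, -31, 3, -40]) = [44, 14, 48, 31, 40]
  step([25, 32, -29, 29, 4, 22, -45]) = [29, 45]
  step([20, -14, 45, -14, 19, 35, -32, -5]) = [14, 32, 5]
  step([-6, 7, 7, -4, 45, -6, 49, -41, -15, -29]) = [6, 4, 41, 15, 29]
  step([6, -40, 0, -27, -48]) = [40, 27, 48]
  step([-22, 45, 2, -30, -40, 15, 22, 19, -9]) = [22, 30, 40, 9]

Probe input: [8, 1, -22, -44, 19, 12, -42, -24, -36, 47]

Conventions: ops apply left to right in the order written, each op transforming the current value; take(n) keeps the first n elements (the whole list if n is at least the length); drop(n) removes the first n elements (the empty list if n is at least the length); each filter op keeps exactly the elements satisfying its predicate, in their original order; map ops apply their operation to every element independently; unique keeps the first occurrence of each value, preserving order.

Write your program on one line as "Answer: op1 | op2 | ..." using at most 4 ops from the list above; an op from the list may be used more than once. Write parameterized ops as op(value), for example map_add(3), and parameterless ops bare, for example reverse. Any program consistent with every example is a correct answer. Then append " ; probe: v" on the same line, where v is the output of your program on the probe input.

map_neg | filter_gt(1) | unique ; probe: [22, 44, 42, 24, 36]

Check, running the answer program on each example:
  [-44, 37, -14, 38, -48, -31, 3, -40] -> [44, -37, 14, -38, 48, 31, -3, 40] -> [44, 14, 48, 31, 40] -> [44, 14, 48, 31, 40]
  [25, 32, -29, 29, 4, 22, -45] -> [-25, -32, 29, -29, -4, -22, 45] -> [29, 45] -> [29, 45]
  [20, -14, 45, -14, 19, 35, -32, -5] -> [-20, 14, -45, 14, -19, -35, 32, 5] -> [14, 14, 32, 5] -> [14, 32, 5]
  [-6, 7, 7, -4, 45, -6, 49, -41, -15, -29] -> [6, -7, -7, 4, -45, 6, -49, 41, 15, 29] -> [6, 4, 6, 41, 15, 29] -> [6, 4, 41, 15, 29]
  [6, -40, 0, -27, -48] -> [-6, 40, 0, 27, 48] -> [40, 27, 48] -> [40, 27, 48]
  [-22, 45, 2, -30, -40, 15, 22, 19, -9] -> [22, -45, -2, 30, 40, -15, -22, -19, 9] -> [22, 30, 40, 9] -> [22, 30, 40, 9]
  probe: [8, 1, -22, -44, 19, 12, -42, -24, -36, 47] -> [-8, -1, 22, 44, -19, -12, 42, 24, 36, -47] -> [22, 44, 42, 24, 36] -> [22, 44, 42, 24, 36]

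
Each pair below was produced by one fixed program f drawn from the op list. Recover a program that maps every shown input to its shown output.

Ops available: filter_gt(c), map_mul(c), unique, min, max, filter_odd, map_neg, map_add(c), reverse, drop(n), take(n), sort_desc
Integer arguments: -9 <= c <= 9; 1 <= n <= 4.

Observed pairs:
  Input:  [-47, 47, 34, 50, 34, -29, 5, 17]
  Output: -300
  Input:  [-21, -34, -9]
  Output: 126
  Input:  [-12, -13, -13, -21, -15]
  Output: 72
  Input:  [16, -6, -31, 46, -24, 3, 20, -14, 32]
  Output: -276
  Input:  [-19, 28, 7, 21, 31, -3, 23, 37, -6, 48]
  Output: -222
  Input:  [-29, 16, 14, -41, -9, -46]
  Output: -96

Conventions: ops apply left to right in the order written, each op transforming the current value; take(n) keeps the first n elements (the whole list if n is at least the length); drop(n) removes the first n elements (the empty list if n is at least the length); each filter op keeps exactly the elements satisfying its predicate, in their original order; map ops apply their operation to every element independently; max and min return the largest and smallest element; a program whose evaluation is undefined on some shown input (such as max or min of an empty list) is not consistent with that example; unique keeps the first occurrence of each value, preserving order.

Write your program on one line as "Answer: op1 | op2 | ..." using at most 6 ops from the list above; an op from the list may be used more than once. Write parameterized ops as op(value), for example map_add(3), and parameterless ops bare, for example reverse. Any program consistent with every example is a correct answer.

map_neg | reverse | map_mul(-1) | drop(1) | map_mul(-6) | min

Check, running the answer program on each example:
  [-47, 47, 34, 50, 34, -29, 5, 17] -> [47, -47, -34, -50, -34, 29, -5, -17] -> [-17, -5, 29, -34, -50, -34, -47, 47] -> [17, 5, -29, 34, 50, 34, 47, -47] -> [5, -29, 34, 50, 34, 47, -47] -> [-30, 174, -204, -300, -204, -282, 282] -> -300
  [-21, -34, -9] -> [21, 34, 9] -> [9, 34, 21] -> [-9, -34, -21] -> [-34, -21] -> [204, 126] -> 126
  [-12, -13, -13, -21, -15] -> [12, 13, 13, 21, 15] -> [15, 21, 13, 13, 12] -> [-15, -21, -13, -13, -12] -> [-21, -13, -13, -12] -> [126, 78, 78, 72] -> 72
  [16, -6, -31, 46, -24, 3, 20, -14, 32] -> [-16, 6, 31, -46, 24, -3, -20, 14, -32] -> [-32, 14, -20, -3, 24, -46, 31, 6, -16] -> [32, -14, 20, 3, -24, 46, -31, -6, 16] -> [-14, 20, 3, -24, 46, -31, -6, 16] -> [84, -120, -18, 144, -276, 186, 36, -96] -> -276
  [-19, 28, 7, 21, 31, -3, 23, 37, -6, 48] -> [19, -28, -7, -21, -31, 3, -23, -37, 6, -48] -> [-48, 6, -37, -23, 3, -31, -21, -7, -28, 19] -> [48, -6, 37, 23, -3, 31, 21, 7, 28, -19] -> [-6, 37, 23, -3, 31, 21, 7, 28, -19] -> [36, -222, -138, 18, -186, -126, -42, -168, 114] -> -222
  [-29, 16, 14, -41, -9, -46] -> [29, -16, -14, 41, 9, 46] -> [46, 9, 41, -14, -16, 29] -> [-46, -9, -41, 14, 16, -29] -> [-9, -41, 14, 16, -29] -> [54, 246, -84, -96, 174] -> -96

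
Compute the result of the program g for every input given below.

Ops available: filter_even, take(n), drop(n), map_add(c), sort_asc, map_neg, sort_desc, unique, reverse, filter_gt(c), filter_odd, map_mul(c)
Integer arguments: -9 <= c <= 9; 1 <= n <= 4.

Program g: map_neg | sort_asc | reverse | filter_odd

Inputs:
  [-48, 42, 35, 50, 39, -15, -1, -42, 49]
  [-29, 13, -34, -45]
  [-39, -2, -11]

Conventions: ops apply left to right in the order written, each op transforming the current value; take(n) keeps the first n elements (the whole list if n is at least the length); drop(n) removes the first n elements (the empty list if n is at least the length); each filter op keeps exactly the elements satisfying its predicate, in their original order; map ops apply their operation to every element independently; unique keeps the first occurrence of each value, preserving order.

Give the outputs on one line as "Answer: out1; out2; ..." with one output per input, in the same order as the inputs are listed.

[15, 1, -35, -39, -49]; [45, 29, -13]; [39, 11]

Execution, op by op:
  [-48, 42, 35, 50, 39, -15, -1, -42, 49] -> [48, -42, -35, -50, -39, 15, 1, 42, -49] -> [-50, -49, -42, -39, -35, 1, 15, 42, 48] -> [48, 42, 15, 1, -35, -39, -42, -49, -50] -> [15, 1, -35, -39, -49]
  [-29, 13, -34, -45] -> [29, -13, 34, 45] -> [-13, 29, 34, 45] -> [45, 34, 29, -13] -> [45, 29, -13]
  [-39, -2, -11] -> [39, 2, 11] -> [2, 11, 39] -> [39, 11, 2] -> [39, 11]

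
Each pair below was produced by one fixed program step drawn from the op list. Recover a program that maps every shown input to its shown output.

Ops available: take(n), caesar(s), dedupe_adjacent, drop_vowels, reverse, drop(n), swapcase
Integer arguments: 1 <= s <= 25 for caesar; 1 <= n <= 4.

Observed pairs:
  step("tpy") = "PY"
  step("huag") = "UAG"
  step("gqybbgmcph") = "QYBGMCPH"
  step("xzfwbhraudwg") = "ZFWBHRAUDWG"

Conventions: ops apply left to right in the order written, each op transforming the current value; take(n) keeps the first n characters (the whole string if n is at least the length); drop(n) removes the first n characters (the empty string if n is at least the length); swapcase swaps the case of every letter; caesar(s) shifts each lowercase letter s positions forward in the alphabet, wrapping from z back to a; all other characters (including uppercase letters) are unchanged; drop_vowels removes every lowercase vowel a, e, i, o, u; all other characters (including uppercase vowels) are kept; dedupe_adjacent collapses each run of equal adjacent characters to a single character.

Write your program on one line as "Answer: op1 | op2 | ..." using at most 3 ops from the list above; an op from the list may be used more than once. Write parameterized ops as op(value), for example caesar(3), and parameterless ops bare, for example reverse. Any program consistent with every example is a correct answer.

drop(1) | dedupe_adjacent | swapcase

Check, running the answer program on each example:
  "tpy" -> "py" -> "py" -> "PY"
  "huag" -> "uag" -> "uag" -> "UAG"
  "gqybbgmcph" -> "qybbgmcph" -> "qybgmcph" -> "QYBGMCPH"
  "xzfwbhraudwg" -> "zfwbhraudwg" -> "zfwbhraudwg" -> "ZFWBHRAUDWG"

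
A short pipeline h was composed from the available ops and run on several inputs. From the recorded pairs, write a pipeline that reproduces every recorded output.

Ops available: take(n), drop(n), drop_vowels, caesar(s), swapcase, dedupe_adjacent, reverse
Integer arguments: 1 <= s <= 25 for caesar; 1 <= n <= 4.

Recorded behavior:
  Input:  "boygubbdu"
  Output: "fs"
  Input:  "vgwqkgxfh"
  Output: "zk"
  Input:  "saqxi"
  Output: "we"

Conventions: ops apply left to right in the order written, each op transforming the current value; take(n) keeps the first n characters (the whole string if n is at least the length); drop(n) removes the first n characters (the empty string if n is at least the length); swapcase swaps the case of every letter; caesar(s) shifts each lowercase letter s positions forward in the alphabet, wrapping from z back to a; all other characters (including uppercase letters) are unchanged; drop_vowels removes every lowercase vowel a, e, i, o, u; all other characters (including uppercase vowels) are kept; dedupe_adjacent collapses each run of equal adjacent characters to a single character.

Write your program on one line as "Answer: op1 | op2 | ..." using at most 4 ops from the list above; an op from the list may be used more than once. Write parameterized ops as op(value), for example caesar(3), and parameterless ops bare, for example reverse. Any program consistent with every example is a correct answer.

take(3) | take(2) | caesar(1) | caesar(3)

Check, running the answer program on each example:
  "boygubbdu" -> "boy" -> "bo" -> "cp" -> "fs"
  "vgwqkgxfh" -> "vgw" -> "vg" -> "wh" -> "zk"
  "saqxi" -> "saq" -> "sa" -> "tb" -> "we"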